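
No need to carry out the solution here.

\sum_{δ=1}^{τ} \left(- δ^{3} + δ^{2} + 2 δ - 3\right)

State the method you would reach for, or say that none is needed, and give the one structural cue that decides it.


Verdict: no special technique — with only polynomial terms in δ present, the classical sum-of-powers identities are all you need.


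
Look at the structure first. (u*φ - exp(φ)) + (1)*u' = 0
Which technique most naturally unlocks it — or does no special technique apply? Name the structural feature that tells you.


Best approach: a linear integrating factor — the equation is linear in u with coefficient φ; multiplying by the integrating factor exp(∫φ) makes the left side a perfect derivative.


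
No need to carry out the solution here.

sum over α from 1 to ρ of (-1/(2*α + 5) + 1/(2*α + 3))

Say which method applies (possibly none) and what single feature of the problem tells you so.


Best approach: telescoping — consecutive terms evaluate one function at adjacent indices (1/(2*α + 3) is its current value): one term's tail is the next term's head, so the chain collapses.


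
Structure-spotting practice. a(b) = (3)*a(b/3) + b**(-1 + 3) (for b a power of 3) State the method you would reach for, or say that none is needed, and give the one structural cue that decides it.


Diagnosis: the master substitution — index division is the fingerprint: b/3 in the recursive call means substitute b = 3^m.


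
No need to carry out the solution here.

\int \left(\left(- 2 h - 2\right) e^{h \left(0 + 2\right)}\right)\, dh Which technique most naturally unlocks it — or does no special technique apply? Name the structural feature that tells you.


Technique: integration by parts — a polynomial - 2 h - 2 against the kernel e^{h \left(0 + 2\right)} is the signature bounded-ladder case for integration by parts.


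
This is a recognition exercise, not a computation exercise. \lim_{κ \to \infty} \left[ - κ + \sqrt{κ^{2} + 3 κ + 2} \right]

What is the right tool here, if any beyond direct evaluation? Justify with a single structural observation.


Method: conjugate multiplication — turning the difference into a conjugate-rationalized ratio makes the limit readable.


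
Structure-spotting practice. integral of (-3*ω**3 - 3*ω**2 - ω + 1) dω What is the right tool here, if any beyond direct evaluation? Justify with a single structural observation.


Method: no special technique — scan for structure and find none: constant multiples of powers of ω, integrate directly.


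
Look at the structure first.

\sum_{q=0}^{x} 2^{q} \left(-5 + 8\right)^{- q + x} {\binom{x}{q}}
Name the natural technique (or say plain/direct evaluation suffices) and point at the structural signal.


Technique: the binomial theorem — the binomial coefficients weight matched powers of 2 and (-5 + 8), which is exactly the expansion of a binomial power.


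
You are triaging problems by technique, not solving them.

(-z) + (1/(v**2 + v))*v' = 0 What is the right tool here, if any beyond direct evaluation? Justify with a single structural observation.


Technique: separation of variables — a product of single-variable factors, z and v**2 + v — the textbook separable form. A Bernoulli rewrite would carry it as the equation stands — separating the variables needs no rearrangement either.


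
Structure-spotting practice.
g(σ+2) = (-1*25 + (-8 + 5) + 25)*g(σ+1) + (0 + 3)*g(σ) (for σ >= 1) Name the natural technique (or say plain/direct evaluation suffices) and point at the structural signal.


Verdict: the characteristic-root method — try a geometric ansatz r^σ: constant coefficients turn the recurrence into one polynomial equation in r.


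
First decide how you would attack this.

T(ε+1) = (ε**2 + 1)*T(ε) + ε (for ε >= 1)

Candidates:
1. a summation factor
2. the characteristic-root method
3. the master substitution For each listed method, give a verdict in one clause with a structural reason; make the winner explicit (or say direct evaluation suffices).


Verdict: a summation factor — first-order linear but the coefficient ε**2 + 1 moves with the index — divide by the cumulative product and telescope.
- a summation factor — yes — fits the structure here.
- the characteristic-root method: the coefficients change with the index, which the root method cannot absorb.
- the master substitution — there is no divide-the-index recursive argument.


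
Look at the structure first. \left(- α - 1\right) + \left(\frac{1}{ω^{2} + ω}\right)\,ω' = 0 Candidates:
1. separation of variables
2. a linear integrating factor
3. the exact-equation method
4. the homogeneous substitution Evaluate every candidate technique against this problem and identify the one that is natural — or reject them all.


Best approach: separation of variables — all dependence on the two variables factors apart, the defining separable shape. Rearranged, this also fits the Bernoulli template directly; separation reads the product structure as given.
- separation of variables — yes — fits the structure here.
- a linear integrating factor: a nonlinear term in the unknown puts this outside the integrating-factor template.
- the exact-equation method: any potential here is of the trivial single-variable kind; the exact method earns its name only with genuine cross terms.
- the homogeneous substitution — solved for the derivative, the right side changes under joint scaling of the two variables.


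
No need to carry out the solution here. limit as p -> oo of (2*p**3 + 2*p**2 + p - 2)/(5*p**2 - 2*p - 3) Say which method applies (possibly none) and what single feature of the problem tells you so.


Verdict: dominant-term comparison — growth-rate triage: the leading powers of p decide the limit, everything else is noise. l'Hôpital's at-infinity variant applies to the expression viewed as a single quotient; the leading-term comparison is the direct route.


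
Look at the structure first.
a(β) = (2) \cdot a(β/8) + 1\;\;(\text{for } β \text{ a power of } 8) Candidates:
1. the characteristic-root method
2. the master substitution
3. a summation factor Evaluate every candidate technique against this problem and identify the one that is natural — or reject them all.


Best approach: the master substitution — the argument contracts 8-fold per step: reindex β exponentially and solve the linear recurrence in the new index.
- the characteristic-root method: a divided-index call is not the fixed-shift linear shape that characteristic roots solve.
- the master substitution — applicable, and directly so.
- a summation factor — a divided-index call is outside the fixed-shift first-order family a summation factor normalizes.


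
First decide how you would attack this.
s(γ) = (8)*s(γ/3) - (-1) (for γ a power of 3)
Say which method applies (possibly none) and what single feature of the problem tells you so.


Verdict: the master substitution — index division is the fingerprint: γ/3 in the recursive call means substitute γ = 3^m.


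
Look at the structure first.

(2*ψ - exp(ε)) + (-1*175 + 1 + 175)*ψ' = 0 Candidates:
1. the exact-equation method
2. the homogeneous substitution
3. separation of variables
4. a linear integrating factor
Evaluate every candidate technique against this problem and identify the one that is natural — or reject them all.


Technique: a linear integrating factor — arrange it as ψ' + 2·ψ = (the forcing term) and the integrating factor does the rest.
- the exact-equation method — the mixed partial derivatives differ, so the left side is not a total differential.
- the homogeneous substitution: rescaling both variables together changes the slope, so no ratio substitution collapses it.
- separation of variables — the two dependences are entangled, not a clean product of one-variable pieces.
- a linear integrating factor — applicable, and directly so.


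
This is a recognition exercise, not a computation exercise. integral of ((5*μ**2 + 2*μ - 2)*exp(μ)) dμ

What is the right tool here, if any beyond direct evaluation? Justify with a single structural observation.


Diagnosis: integration by parts — differentiate 5*μ**2 + 2*μ - 2, integrate exp(μ): each pass lowers the polynomial degree, so parts terminates.


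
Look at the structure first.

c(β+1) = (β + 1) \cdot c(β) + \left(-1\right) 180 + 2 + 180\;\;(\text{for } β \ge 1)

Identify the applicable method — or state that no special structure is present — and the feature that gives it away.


Diagnosis: a summation factor — because the multiplier β + 1 is index-dependent, divide through by its running product and sum the resulting differences.


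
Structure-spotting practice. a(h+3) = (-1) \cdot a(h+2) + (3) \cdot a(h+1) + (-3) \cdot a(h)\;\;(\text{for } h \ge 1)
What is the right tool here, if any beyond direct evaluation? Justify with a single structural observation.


Best approach: the characteristic-root method — no index-dependence in the weights and nothing inhomogeneous: classic characteristic-equation setup.


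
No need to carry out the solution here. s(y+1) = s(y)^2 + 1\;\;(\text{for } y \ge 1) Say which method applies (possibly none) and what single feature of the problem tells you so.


Technique: no special technique — the new term depends nonlinearly on the old ones, which disqualifies every superposition-based technique.


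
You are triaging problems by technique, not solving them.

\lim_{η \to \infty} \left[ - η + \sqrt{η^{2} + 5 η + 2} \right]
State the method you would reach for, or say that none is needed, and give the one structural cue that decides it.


Diagnosis: conjugate multiplication — infinity minus infinity with a radical in play — multiply by the conjugate so the divergences of \sqrt{η^{2} + 5 η + 2} and η annihilate.


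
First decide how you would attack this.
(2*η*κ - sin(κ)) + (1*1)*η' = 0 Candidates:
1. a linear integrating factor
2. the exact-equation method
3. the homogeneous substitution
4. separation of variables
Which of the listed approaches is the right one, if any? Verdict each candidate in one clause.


Verdict: a linear integrating factor — the unknown enters only to the first power against a nonzero forcing term — the integrating-factor template applies directly.
- a linear integrating factor: yes, a natural case for it.
- the exact-equation method: exactness fails on the nose — the mixed partials do not match.
- the homogeneous substitution — the slope changes under joint rescaling, failing the degree-zero test.
- separation of variables — the two dependences are entangled, not a clean product of one-variable pieces.


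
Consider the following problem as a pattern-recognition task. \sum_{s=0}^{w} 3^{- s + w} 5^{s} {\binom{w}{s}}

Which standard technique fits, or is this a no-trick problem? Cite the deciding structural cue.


Technique: the binomial theorem — the summand is term s of a binomial expansion in 5 and 3; the whole sum is a single power.


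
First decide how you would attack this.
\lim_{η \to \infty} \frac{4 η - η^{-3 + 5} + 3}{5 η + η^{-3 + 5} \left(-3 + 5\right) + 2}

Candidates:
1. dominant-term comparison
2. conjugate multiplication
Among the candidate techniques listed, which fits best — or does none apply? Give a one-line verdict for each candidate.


Method: dominant-term comparison — divide through by the highest power of η; every lower-order term dies and the dominant terms decide the limit.
- dominant-term comparison — applicable, and directly so.
- conjugate multiplication: there are no radicals in tension whose conjugate would simplify matters.


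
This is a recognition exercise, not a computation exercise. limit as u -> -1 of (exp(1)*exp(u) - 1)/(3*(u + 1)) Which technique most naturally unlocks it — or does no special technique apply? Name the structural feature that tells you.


Best approach: l'Hôpital's rule (0/0) — substituting -1 gives 0 over 0; differentiate top and bottom once and re-evaluate. A first-order expansion at the point is an equally standard path; the rule packages it.


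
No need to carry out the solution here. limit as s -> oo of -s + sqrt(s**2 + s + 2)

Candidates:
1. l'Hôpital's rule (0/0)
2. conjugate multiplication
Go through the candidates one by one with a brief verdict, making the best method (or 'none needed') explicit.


Diagnosis: conjugate multiplication — the difference sqrt(s**2 + s + 2) - s is an ∞ − ∞ stalemate; its conjugate partner breaks the tie.
- l'Hôpital's rule (0/0): substitution produces ∞ − ∞ rather than a vanishing quotient; the rule needs a 0/0 ratio to act on.
- conjugate multiplication — yes — fits the structure here.


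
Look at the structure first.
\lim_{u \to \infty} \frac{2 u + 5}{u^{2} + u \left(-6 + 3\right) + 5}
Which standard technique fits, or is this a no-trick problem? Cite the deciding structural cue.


Method: dominant-term comparison — growth-rate triage: the leading powers of u decide the limit, everything else is noise. l'Hôpital's at-infinity variant applies to the expression viewed as a single quotient; the leading-term comparison is the direct route.


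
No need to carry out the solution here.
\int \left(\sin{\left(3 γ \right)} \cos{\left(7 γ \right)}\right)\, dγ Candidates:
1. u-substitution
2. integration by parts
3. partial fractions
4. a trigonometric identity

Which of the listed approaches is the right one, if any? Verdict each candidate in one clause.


Diagnosis: a trigonometric identity — the identity turns \sin{\left(3 γ \right)} \cos{\left(7 γ \right)} into two lone cosines/sines, each trivially integrable.
- u-substitution: no subexpression of the integrand pairs with its own derivative as a factor — individual terms may offer their own substitutions, but any change of variable covering the whole integral would have to be constructed from outside the expression.
- integration by parts: not the natural route: no polynomial-kernel product appears — a recursive parts reduction of the trigonometric product exists, but the identity rewrite is direct.
- partial fractions — there is no rational-function structure to decompose.
- a trigonometric identity — yes, a natural case for it.


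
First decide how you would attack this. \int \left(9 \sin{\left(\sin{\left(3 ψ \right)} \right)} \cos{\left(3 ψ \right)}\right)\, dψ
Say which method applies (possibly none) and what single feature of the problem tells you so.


Verdict: u-substitution — viewed as a product, the integrand is a composition evaluated at \sin{\left(3 ψ \right)} times (a constant multiple of) that inner expression's derivative, so u = \sin{\left(3 ψ \right)} makes it elementary.


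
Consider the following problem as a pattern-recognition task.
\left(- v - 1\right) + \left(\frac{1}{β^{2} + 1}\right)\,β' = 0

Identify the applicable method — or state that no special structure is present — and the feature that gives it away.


Best approach: separation of variables — all dependence on the two variables factors apart, the defining separable shape. One could also solve this as an exact equation; with each coefficient in its own variable, separating is the same work with fewer steps.


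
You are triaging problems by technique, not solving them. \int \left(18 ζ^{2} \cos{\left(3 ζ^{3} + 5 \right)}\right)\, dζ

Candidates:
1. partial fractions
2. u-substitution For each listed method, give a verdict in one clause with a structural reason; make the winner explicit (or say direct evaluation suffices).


Method: u-substitution — read it as f(3 ζ^{3} + 5) times a constant multiple of d(3 ζ^{3} + 5): one substitution, u = 3 ζ^{3} + 5, finishes it.
- partial fractions: the expression is not a ratio of polynomials that decomposes further.
- u-substitution: yes — fits the structure here.


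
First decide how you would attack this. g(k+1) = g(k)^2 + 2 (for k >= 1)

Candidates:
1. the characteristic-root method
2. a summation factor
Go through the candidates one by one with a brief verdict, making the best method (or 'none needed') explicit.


Verdict: no special technique — the recurrence is nonlinear in the sequence terms; no linear-recurrence method fits it as written — one iterates or studies it directly.
- the characteristic-root method — nonlinearity rules out exponential-mode superposition from the start.
- a summation factor — no summation factor applies — the rule is not linear in the sequence values.


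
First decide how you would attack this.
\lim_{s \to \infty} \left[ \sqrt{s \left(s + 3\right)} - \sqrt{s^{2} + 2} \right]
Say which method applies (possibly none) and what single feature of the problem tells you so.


Diagnosis: conjugate multiplication — this difference gives up after one conjugate multiplication — the radical structure cancels against its conjugate.


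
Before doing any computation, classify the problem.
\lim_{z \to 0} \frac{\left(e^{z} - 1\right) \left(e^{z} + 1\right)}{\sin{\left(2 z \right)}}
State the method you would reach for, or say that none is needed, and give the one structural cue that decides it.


Best approach: l'Hôpital's rule (0/0) — plug in 0: top and bottom both hit zero, so differentiate each and retry. A local series expansion at the point resolves it as well; the rule is the packaged version of that step.


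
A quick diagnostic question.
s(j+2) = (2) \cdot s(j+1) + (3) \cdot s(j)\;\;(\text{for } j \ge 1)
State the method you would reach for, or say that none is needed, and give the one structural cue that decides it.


Verdict: the characteristic-root method — every coefficient is a fixed number and the forcing is zero — substitute r^j and read off the root equation.


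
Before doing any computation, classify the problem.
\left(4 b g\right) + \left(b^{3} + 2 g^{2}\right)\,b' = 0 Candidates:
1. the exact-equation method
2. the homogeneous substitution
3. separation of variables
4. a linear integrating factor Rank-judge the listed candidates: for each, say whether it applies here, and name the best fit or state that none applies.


Best approach: the exact-equation method — the mixed-partials test passes for 4 b g and b^{3} + 2 g^{2}, so a potential function exists as presented.
- the exact-equation method — applicable, and directly so.
- the homogeneous substitution: the ratio substitution does not collapse this equation.
- separation of variables: the two dependences do not factor apart.
- a linear integrating factor — a nonlinear term in the unknown puts this outside the integrating-factor template.


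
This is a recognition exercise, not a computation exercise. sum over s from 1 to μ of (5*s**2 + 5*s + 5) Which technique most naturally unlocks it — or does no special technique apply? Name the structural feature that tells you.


Technique: no special technique — recognize the absence of structure: constant-multiple powers of s summed plainly, no special method required.


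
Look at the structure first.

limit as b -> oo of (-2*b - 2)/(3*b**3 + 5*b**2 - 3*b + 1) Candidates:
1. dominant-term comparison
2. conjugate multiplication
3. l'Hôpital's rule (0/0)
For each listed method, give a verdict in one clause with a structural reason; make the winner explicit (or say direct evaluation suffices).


Method: dominant-term comparison — at large b only the top-degree terms survive; compare the leading terms and the limit falls out.
- dominant-term comparison — yes — fits the structure here.
- conjugate multiplication — there are no radicals in tension whose conjugate would simplify matters.
- l'Hôpital's rule (0/0) — no 0/0 form appears: written as one quotient, top and bottom both grow without bound, and the ratio is decided by their leading terms.


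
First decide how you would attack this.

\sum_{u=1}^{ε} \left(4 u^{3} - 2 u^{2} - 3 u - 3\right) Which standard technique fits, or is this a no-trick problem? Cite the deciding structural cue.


Method: no special technique — with only polynomial terms in u present, the classical sum-of-powers identities are all you need.


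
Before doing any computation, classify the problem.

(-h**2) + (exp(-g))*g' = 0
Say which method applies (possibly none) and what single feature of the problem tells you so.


Verdict: separation of variables — one side of the product carries the independent variable, the other the unknown — the textbook separation shape. The equation is exact as it stands too — a potential function exists — though separation reads the split structure directly.


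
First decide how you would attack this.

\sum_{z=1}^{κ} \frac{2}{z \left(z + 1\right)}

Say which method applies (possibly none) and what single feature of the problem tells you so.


Method: telescoping — split \frac{2}{z \left(z + 1\right)} by partial fractions and the pieces are one function at shifted arguments — interior terms cancel.


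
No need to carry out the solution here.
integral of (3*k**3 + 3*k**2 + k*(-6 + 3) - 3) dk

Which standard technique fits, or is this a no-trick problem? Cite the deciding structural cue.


Diagnosis: no special technique — the integrand is a sum of constant multiples of powers of k — integrate term by term.


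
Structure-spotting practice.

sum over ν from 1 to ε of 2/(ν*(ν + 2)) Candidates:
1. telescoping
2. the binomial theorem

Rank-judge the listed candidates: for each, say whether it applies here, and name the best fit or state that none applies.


Technique: telescoping — 2/(ν*(ν + 2)) decomposes into shift-paired simple fractions; the series telescopes to finitely many boundary pieces.
- telescoping — a fit — the right tool for this form.
- the binomial theorem: the summand does not match any term pattern of an expanded binomial power.


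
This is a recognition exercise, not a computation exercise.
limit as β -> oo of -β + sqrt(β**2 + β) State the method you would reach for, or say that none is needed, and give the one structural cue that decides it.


Technique: conjugate multiplication — the ∞ − ∞ radical form is the exact trigger for the conjugate maneuver.


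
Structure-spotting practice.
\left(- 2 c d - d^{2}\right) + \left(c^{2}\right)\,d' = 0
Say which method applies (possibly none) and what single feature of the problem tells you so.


Verdict: the homogeneous substitution — solved for the derivative, the right side is unchanged under scaling c and d together — it depends only on the ratio d/c, so substitute a single ratio variable. Rearranged, this also fits the Bernoulli template directly; the homogeneous substitution reads the structure without the rearrangement.


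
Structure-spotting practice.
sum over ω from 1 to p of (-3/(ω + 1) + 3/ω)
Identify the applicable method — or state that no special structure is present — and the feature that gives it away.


Diagnosis: telescoping — consecutive terms evaluate one function at adjacent indices (3/ω is its current value): one term's tail is the next term's head, so the chain collapses.


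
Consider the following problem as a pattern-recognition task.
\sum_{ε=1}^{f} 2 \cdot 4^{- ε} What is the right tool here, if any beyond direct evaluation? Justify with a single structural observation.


Method: the geometric series formula — consecutive terms stand in a fixed index-free ratio — the geometric sum formula closes it.


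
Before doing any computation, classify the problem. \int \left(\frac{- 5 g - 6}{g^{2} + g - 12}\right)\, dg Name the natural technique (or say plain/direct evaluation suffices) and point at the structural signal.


Verdict: partial fractions — the bottom, g^{2} + g - 12, comes apart into simple factors, and a proper rational function over split factors decomposes.


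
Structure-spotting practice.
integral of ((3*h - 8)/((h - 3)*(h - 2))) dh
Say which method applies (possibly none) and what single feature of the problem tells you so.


Best approach: partial fractions — the bottom factors while the top stays lower-degree — split into simple fractions and integrate piece by piece.


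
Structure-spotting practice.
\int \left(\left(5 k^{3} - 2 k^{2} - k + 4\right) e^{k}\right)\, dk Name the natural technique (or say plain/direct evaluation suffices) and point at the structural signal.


Best approach: integration by parts — the integrand splits as 5 k^{3} - 2 k^{2} - k + 4 times e^{k} — repeatedly differentiating the polynomial part kills it, which is the parts ladder.


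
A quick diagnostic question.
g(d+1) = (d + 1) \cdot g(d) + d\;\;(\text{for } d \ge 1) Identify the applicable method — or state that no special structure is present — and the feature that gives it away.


Diagnosis: a summation factor — one-term recursion with variable weight d + 1 is solved by product normalization, not by root-finding.


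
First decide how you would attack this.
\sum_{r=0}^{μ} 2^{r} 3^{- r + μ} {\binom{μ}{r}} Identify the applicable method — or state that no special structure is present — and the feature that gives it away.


Method: the binomial theorem — terms weighting {\binom{μ}{r}} against matched powers of 2 and 3 reassemble into (2 + 3)^μ by the binomial theorem.


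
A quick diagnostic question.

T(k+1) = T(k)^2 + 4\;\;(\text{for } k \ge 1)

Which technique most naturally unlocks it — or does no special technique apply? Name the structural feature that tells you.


Verdict: no special technique — the unknown enters the rule nonlinearly, not as a weighted sum — no linear method is even well-posed.


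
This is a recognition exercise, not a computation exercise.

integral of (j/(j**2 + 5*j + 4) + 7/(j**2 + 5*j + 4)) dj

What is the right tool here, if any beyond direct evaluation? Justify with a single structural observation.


Best approach: partial fractions — j**2 + 5*j + 4 splits into linear pieces, so the quotient is a sum of simple fractions — decompose before integrating.


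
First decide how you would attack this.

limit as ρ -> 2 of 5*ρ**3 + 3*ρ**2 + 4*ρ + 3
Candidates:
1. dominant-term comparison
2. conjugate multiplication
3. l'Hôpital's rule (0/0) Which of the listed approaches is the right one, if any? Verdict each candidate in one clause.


Verdict: no special technique — nothing blocks direct substitution at 2: plug in and finish.
- dominant-term comparison — no dominant-degree comparison decides it.
- conjugate multiplication: the conjugate move applies to radical differences, which this is not.
- l'Hôpital's rule (0/0) — evaluation at the point is determinate, so the rule has nothing to repair.


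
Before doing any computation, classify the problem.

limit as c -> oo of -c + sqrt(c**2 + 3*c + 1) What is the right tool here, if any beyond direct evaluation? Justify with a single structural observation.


Technique: conjugate multiplication — this difference gives up after one conjugate multiplication — the radical structure cancels against its conjugate.


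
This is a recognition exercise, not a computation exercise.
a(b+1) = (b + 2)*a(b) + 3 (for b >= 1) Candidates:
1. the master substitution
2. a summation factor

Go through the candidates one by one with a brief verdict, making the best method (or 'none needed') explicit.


Diagnosis: a summation factor — with the index-dependent coefficient b + 2, dividing by the cumulative product turns the left side into a pure difference.
- the master substitution — the recursive argument is a shift of the index, not a fixed fraction of it.
- a summation factor — yes — fits the structure here.


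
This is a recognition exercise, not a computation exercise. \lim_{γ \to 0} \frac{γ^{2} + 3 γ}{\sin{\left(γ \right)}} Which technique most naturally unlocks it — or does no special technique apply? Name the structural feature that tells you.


Technique: l'Hôpital's rule (0/0) — numerator and denominator both vanish at 0 — a genuine 0/0 form, which is exactly when l'Hôpital applies. A local series expansion at the point resolves it as well; the rule is the packaged version of that step.


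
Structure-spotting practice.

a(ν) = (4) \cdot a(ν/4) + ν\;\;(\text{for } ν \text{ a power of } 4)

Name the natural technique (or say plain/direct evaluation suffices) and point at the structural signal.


Method: the master substitution — treat m = log base 4 of ν as the new clock: one recursion step advances m by one while ν scales by 4.


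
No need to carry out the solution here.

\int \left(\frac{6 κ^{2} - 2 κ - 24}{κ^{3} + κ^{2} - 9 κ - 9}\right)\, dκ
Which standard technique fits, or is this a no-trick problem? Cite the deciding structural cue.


Verdict: partial fractions — break κ^{3} + κ^{2} - 9 κ - 9 into its roots and the integral splits into logarithm-sized bites.


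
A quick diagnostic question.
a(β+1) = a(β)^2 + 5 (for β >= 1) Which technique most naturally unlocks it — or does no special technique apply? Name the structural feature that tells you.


Method: no special technique — the recurrence is nonlinear in the sequence terms; no linear-recurrence method fits it as written — one iterates or studies it directly.


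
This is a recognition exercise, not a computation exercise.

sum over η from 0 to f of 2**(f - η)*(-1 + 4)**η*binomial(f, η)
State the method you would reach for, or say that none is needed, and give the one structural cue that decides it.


Technique: the binomial theorem — the summand is term η of a binomial expansion in (-1 + 4) and 2; the whole sum is a single power.


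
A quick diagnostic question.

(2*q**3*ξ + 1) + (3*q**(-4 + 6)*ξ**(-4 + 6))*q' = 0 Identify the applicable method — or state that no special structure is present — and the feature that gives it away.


Diagnosis: the exact-equation method — equality of cross partials is the green light — assemble the potential function term by term.


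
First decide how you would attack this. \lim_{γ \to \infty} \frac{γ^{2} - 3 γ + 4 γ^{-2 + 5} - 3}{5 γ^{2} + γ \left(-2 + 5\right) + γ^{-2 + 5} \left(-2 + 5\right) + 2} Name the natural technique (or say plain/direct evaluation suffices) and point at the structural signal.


Verdict: dominant-term comparison — divide by the highest power of γ present: lower-order terms vanish and the dominant ratio remains. Differentiating the expression as a single quotient would eventually settle it as well; matching dominant growth settles it immediately.


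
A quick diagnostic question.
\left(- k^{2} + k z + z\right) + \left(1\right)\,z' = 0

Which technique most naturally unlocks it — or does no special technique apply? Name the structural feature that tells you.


Best approach: a linear integrating factor — linear in the unknown with genuine forcing: multiply through by the exponential of the integrated coefficient and the left side closes into one derivative.


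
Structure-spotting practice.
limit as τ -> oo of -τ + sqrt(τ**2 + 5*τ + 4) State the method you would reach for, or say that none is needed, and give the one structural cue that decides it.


Diagnosis: conjugate multiplication — two divergent pieces with a minus sign between them and a radical in the mix: rationalize sqrt(τ**2 + 5*τ + 4) - τ before any limit law applies.


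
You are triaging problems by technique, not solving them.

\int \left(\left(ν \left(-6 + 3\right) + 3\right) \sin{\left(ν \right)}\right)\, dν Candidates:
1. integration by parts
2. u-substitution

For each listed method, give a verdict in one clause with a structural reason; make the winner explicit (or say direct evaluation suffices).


Method: integration by parts — the integrand splits as (ν \left(-6 + 3\right) + 3) times \sin{\left(ν \right)} — repeatedly differentiating the polynomial part kills it, which is the parts ladder.
- integration by parts: yes, a natural case for it.
- u-substitution: no subexpression of the integrand pairs with its own derivative as a factor — individual terms may offer their own substitutions, but any change of variable covering the whole integral would have to be constructed from outside the expression.


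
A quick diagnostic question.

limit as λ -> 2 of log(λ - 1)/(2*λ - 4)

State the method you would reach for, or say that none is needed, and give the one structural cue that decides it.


Verdict: l'Hôpital's rule (0/0) — numerator and denominator both vanish at 2 — a genuine 0/0 form, which is exactly when l'Hôpital applies. Known elementary limits would finish this too — the rule just bypasses the case analysis.


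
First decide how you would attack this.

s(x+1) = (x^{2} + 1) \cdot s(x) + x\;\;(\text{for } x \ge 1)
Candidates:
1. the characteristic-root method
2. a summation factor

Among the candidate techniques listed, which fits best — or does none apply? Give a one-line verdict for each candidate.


Verdict: a summation factor — first-order, linear, moving coefficient x^{2} + 1: the discrete analogue of an integrating factor handles it.
- the characteristic-root method — an index-dependent weight blocks the pure exponential ansatz.
- a summation factor: a fit — the right tool for this form.


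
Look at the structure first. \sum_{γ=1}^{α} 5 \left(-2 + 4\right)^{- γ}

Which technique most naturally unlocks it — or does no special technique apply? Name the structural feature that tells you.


Method: the geometric series formula — consecutive terms stand in a fixed index-free ratio — the geometric sum formula closes it.


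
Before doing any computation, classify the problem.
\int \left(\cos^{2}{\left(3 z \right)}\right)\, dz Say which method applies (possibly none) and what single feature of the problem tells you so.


Verdict: a trigonometric identity — \cos^{2}{\left(3 z \right)} is an even power — the power-reduction identity rewrites it into first-degree cosines.


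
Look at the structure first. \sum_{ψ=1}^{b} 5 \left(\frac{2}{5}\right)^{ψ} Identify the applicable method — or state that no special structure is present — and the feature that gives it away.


Method: the geometric series formula — the ratio of consecutive terms is the constant \frac{2}{5}, independent of the index — a geometric sum.


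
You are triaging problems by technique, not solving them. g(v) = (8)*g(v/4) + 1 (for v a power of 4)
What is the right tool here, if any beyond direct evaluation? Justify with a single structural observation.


Verdict: the master substitution — the argument contracts 4-fold per step: reindex v exponentially and solve the linear recurrence in the new index.


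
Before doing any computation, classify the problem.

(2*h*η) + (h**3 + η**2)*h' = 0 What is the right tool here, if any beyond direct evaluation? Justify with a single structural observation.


Best approach: the exact-equation method — checking ∂/∂h of 2*h*η against ∂/∂η of h**3 + η**2: they match — the equation is exact as it stands.


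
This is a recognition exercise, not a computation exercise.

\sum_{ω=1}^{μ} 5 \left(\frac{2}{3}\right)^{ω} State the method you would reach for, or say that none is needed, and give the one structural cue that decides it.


Method: the geometric series formula — term-over-term division gives \frac{2}{3} every time — index-free ratio, geometric sum formula applies.


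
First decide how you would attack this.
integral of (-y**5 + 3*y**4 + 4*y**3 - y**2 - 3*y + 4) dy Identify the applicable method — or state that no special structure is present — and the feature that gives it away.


Method: no special technique — every term is a constant multiple of a power of y; term-wise power-rule integration needs no preliminary transformation.


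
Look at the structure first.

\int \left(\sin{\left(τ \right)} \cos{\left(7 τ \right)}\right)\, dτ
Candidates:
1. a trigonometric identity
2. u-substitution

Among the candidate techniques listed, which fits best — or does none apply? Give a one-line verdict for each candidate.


Best approach: a trigonometric identity — apply product-to-sum to \sin{\left(τ \right)} \cos{\left(7 τ \right)}: two clean single-angle terms replace one awkward product.
- a trigonometric identity — a fit — the right tool for this form.
- u-substitution — no subexpression of the integrand serves as a whole-integral substitution inner — individual terms may offer their own, but none carries its derivative as a factor of the full integrand; a working change of variable would have to be constructed from outside the expression.


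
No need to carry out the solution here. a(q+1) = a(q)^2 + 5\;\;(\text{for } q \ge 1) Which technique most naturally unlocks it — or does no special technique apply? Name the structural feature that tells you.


Method: no special technique — no ansatz, no master substitution, no summation factor survives the nonlinearity here.


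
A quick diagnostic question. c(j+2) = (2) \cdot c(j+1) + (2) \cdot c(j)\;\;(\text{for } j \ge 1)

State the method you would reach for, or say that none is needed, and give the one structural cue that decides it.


Best approach: the characteristic-root method — linear, homogeneous, constant coefficients: solutions of the form r^j exist — find the roots of the characteristic polynomial.


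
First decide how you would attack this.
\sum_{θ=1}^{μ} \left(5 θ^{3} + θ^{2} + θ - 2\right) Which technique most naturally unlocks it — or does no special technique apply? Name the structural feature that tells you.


Diagnosis: no special technique — the sum is polynomial through and through; closed forms for each power of θ finish it directly.


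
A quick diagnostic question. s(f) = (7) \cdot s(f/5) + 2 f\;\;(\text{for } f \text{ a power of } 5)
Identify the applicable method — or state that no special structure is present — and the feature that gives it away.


Verdict: the master substitution — the argument shrinks by the factor 5, so measure the index on a logarithmic scale and the recursion becomes a shift.


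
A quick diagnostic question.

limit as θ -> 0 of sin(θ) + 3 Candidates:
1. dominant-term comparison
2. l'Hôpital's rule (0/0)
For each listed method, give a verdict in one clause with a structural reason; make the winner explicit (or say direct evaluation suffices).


Method: no special technique — no denominator vanishes and nothing blows up at 0: direct substitution is the whole computation.
- dominant-term comparison — this limit is not decided by comparing polynomial growth at infinity.
- l'Hôpital's rule (0/0): substituting the point produces a determinate value, not a 0 over 0 clash.


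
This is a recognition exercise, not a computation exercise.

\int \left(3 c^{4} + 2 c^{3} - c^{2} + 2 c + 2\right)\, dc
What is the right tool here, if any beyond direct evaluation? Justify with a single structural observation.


Method: no special technique — every term is a constant multiple of a power of c; term-wise power-rule integration needs no preliminary transformation.


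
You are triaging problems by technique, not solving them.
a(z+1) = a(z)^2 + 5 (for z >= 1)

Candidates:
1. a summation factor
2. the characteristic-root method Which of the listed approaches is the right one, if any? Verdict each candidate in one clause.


Method: no special technique — once the recursion is nonlinear, characteristic roots, master substitutions, and summation factors are all off the table.
- a summation factor — no summation factor applies — the rule is not linear in the sequence values.
- the characteristic-root method — the recursion is nonlinear in the sequence values, so no linear-modes ansatz applies.


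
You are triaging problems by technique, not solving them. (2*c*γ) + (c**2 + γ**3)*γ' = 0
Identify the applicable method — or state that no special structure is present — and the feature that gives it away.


Verdict: the exact-equation method — checking ∂/∂γ of 2*c*γ against ∂/∂c of c**2 + γ**3: they match — the equation is exact as it stands.
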